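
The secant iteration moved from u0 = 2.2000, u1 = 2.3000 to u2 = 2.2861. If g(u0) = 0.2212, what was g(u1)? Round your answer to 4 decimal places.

The secant line through (2.2000, 0.2212) and (2.3000, g(u1)) crosses zero at u2 = 2.2861.
So (2.2000, 0.2212), (2.3000, g(u1)), (2.2861, 0) are collinear:
g(u1) = 0.2212 · (2.3000 − 2.2861) / (2.2000 − 2.2861) = 0.2212 · (0.013900)/(-0.086100) = -0.035711

-0.0357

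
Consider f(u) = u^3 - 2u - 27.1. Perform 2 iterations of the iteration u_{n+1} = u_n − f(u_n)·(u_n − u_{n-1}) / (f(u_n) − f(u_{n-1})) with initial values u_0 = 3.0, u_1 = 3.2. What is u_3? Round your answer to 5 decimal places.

f(3.0) = -6.1000000, f(3.2) = -0.7320000
u_2 = 3.2000000 − (-0.7320000)·(3.2000000 − 3.0000000) / (-0.7320000 − (-6.1000000)) = 3.2000000 − (-0.1464000)/(5.3680000) = 3.2272727
f(3.2272727) = 0.0584335
u_3 = 3.2272727 − 0.0584335·(3.2272727 − 3.2000000) / (0.0584335 − (-0.7320000)) = 3.2272727 − (0.0015936)/(0.7904335) = 3.2252566

3.22526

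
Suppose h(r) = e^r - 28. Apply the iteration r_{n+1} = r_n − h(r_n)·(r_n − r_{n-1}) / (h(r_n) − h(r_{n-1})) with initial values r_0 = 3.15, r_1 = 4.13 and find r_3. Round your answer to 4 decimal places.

h(3.15) = -4.663935, h(4.13) = 34.177923
r_2 = 4.130000 − 34.177923·(4.130000 − 3.150000) / (34.177923 − (-4.663935)) = 4.130000 − (33.494364)/(38.841858) = 3.267673
h(3.267673) = -1.749803
r_3 = 3.267673 − (-1.749803)·(3.267673 − 4.130000) / (-1.749803 − 34.177923) = 3.267673 − (1.508902)/(-35.927726) = 3.309672

3.3097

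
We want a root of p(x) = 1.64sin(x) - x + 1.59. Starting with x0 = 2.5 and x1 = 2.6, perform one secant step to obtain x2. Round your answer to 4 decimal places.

p(2.5) = 0.071494, p(2.6) = -0.164578
x2 = 2.600000 − (-0.164578)·(2.600000 − 2.500000) / (-0.164578 − 0.071494) = 2.600000 − (-0.016458)/(-0.236072) = 2.530285

2.5303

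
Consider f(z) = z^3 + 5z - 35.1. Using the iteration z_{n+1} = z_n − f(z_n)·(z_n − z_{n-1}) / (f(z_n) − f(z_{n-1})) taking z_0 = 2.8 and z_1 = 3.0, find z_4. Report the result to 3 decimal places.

f(2.8) = 0.85200, f(3.0) = 6.90000
z_2 = 3.00000 − 6.90000·(3.00000 − 2.80000) / (6.90000 − 0.85200) = 3.00000 − (1.38000)/(6.04800) = 2.77183
f(2.77183) = 0.05511
z_3 = 2.77183 − 0.05511·(2.77183 − 3.00000) / (0.05511 − 6.90000) = 2.77183 − (-0.01257)/(-6.84489) = 2.76999
f(2.76999) = 0.00361
z_4 = 2.76999 − 0.00361·(2.76999 − 2.77183) / (0.00361 − 0.05511) = 2.76999 − (-0.00001)/(-0.05150) = 2.76986

2.770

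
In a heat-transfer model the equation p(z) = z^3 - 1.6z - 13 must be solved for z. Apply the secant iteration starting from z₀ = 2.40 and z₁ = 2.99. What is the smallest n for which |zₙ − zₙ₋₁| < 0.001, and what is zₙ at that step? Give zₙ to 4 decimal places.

n = 5, zₙ = 2.5775

p(2.40) = -3.016000, p(2.99) = 8.946899
z₂ = 2.990000 − 8.946899·(0.590000)/(11.962899) = 2.548747;  |Δ| = 0.441253
p(2.548747) = -0.521059
z₃ = 2.548747 − (-0.521059)·(-0.441253)/(-9.467958) = 2.573030;  |Δ| = 0.024284
p(2.573030) = -0.082137
z₄ = 2.573030 − (-0.082137)·(0.024284)/(0.438922) = 2.577575;  |Δ| = 0.004544
p(2.577575) = 0.001009
z₅ = 2.577575 − 0.001009·(0.004544)/(0.083146) = 2.577520;  |Δ| = 0.000055
|z₅ − z₄| = 0.000055 < 0.001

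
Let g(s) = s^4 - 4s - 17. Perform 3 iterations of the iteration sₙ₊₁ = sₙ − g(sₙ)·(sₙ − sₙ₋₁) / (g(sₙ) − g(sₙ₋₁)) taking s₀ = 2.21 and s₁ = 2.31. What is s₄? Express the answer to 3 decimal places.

2.259

g(2.21) = -1.98557, g(2.31) = 2.23396
s₂ = 2.31000 − 2.23396·(2.31000 − 2.21000) / (2.23396 − (-1.98557)) = 2.31000 − (0.22340)/(4.21953) = 2.25706
g(2.25706) = -0.07629
s₃ = 2.25706 − (-0.07629)·(2.25706 − 2.31000) / (-0.07629 − 2.23396) = 2.25706 − (0.00404)/(-2.31025) = 2.25880
g(2.25880) = -0.00278
s₄ = 2.25880 − (-0.00278)·(2.25880 − 2.25706) / (-0.00278 − (-0.07629)) = 2.25880 − (0.00000)/(0.07351) = 2.25887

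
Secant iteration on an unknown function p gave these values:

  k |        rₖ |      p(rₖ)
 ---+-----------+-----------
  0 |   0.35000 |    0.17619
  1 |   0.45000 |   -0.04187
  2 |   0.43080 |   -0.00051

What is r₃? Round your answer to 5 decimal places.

r₃ = 0.43080 − (-0.00051)·(0.43080 − 0.45000) / (-0.00051 − (-0.04187))
   = 0.43080 − (0.0000098)/(0.0413600) = 0.4305632

0.43056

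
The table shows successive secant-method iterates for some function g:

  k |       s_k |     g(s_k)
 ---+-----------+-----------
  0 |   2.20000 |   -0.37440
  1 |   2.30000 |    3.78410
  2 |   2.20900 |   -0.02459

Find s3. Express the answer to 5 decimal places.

2.20959

s3 = 2.20900 − (-0.02459)·(2.20900 − 2.30000) / (-0.02459 − 3.78410)
   = 2.20900 − (0.0022377)/(-3.8086900) = 2.2095875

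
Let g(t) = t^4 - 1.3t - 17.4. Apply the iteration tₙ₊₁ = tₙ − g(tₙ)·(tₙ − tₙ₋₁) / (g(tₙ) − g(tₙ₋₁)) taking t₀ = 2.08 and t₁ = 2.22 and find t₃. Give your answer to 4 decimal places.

2.1186

g(2.08) = -1.386263, g(2.22) = 4.003127
t₂ = 2.220000 − 4.003127·(2.220000 − 2.080000) / (4.003127 − (-1.386263)) = 2.220000 − (0.560438)/(5.389390) = 2.116011
g(2.116011) = -0.102788
t₃ = 2.116011 − (-0.102788)·(2.116011 − 2.220000) / (-0.102788 − 4.003127) = 2.116011 − (0.010689)/(-4.105915) = 2.118614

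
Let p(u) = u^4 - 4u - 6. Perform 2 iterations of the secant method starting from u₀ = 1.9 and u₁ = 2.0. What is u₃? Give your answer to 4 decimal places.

p(1.9) = -0.567900, p(2.0) = 2.000000
u₂ = 2.000000 − 2.000000·(2.000000 − 1.900000) / (2.000000 − (-0.567900)) = 2.000000 − (0.200000)/(2.567900) = 1.922115
p(1.922115) = -0.038929
u₃ = 1.922115 − (-0.038929)·(1.922115 − 2.000000) / (-0.038929 − 2.000000) = 1.922115 − (0.003032)/(-2.038929) = 1.923602

1.9236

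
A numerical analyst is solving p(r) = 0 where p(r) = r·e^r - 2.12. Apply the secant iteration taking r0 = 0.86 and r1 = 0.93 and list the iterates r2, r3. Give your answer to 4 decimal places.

p(0.86) = -0.087682, p(0.93) = 0.237094
r2 = 0.930000 − 0.237094·(0.930000 − 0.860000) / (0.237094 − (-0.087682)) = 0.930000 − (0.016597)/(0.324775) = 0.878898
p(0.878898) = -0.003397
r3 = 0.878898 − (-0.003397)·(0.878898 − 0.930000) / (-0.003397 − 0.237094) = 0.878898 − (0.000174)/(-0.240491) = 0.879620

0.8789, 0.8796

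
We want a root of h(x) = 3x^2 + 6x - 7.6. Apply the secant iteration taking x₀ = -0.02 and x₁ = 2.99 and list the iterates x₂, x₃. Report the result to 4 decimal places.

h(-0.02) = -7.718800, h(2.99) = 37.160300
x₂ = 2.990000 − 37.160300·(2.990000 − (-0.020000)) / (37.160300 − (-7.718800)) = 2.990000 − (111.852503)/(44.879100) = 0.497693
h(0.497693) = -3.870749
x₃ = 0.497693 − (-3.870749)·(0.497693 − 2.990000) / (-3.870749 − 37.160300) = 0.497693 − (9.647095)/(-41.031049) = 0.732810

0.4977, 0.7328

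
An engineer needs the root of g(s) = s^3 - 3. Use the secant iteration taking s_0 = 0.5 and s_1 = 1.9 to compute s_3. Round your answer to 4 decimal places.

g(0.5) = -2.875000, g(1.9) = 3.859000
s_2 = 1.900000 − 3.859000·(1.900000 − 0.500000) / (3.859000 − (-2.875000)) = 1.900000 − (5.402600)/(6.734000) = 1.097713
g(1.097713) = -1.677284
s_3 = 1.097713 − (-1.677284)·(1.097713 − 1.900000) / (-1.677284 − 3.859000) = 1.097713 − (1.345663)/(-5.536284) = 1.340776

1.3408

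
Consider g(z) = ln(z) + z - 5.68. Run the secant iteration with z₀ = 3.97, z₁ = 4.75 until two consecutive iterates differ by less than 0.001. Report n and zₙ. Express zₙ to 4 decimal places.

n = 4, zₙ = 4.2363

g(3.97) = -0.331234, g(4.75) = 0.628145
z₂ = 4.750000 − 0.628145·(0.780000)/(0.959379) = 4.239302;  |Δ| = 0.510698
g(4.239302) = 0.003700
z₃ = 4.239302 − 0.003700·(-0.510698)/(-0.624444) = 4.236275;  |Δ| = 0.003026
g(4.236275) = -0.000040
z₄ = 4.236275 − (-0.000040)·(-0.003026)/(-0.003741) = 4.236308;  |Δ| = 0.000032
|z₄ − z₃| = 0.000032 < 0.001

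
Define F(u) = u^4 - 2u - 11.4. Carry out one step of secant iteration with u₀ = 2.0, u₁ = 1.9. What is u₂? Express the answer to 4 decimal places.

F(2.0) = 0.600000, F(1.9) = -2.167900
u₂ = 1.900000 − (-2.167900)·(1.900000 − 2.000000) / (-2.167900 − 0.600000) = 1.900000 − (0.216790)/(-2.767900) = 1.978323

1.9783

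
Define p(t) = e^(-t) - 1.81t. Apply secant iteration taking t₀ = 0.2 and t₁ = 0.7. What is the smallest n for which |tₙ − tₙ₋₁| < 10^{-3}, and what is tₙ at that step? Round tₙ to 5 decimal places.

n = 4, tₙ = 0.37842

p(0.2) = 0.4567308, p(0.7) = -0.7704147
t₂ = 0.7000000 − (-0.7704147)·(0.5000000)/(-1.2271454) = 0.3860948;  |Δ| = 0.3139052
p(0.3860948) = -0.0191255
t₃ = 0.3860948 − (-0.0191255)·(-0.3139052)/(0.7512892) = 0.3781037;  |Δ| = 0.0079910
p(0.3781037) = 0.0007916
t₄ = 0.3781037 − 0.0007916·(-0.0079910)/(0.0199171) = 0.3784214;  |Δ| = 0.0003176
|t₄ − t₃| = 0.0003176 < 10^{-3}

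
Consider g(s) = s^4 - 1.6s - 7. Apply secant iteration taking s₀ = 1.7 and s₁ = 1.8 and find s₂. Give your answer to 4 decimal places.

g(1.7) = -1.367900, g(1.8) = 0.617600
s₂ = 1.800000 − 0.617600·(1.800000 − 1.700000) / (0.617600 − (-1.367900)) = 1.800000 − (0.061760)/(1.985500) = 1.768894

1.7689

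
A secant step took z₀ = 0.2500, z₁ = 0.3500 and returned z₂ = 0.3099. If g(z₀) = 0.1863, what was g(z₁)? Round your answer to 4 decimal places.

-0.1247

The secant line through (0.2500, 0.1863) and (0.3500, g(z₁)) crosses zero at z₂ = 0.3099.
So (0.2500, 0.1863), (0.3500, g(z₁)), (0.3099, 0) are collinear:
g(z₁) = 0.1863 · (0.3500 − 0.3099) / (0.2500 − 0.3099) = 0.1863 · (0.040100)/(-0.059900) = -0.124718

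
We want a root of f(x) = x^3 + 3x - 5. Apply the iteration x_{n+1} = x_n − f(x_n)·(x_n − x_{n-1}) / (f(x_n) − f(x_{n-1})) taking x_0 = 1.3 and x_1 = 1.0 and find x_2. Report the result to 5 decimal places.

f(1.3) = 1.0970000, f(1.0) = -1.0000000
x_2 = 1.0000000 − (-1.0000000)·(1.0000000 − 1.3000000) / (-1.0000000 − 1.0970000) = 1.0000000 − (0.3000000)/(-2.0970000) = 1.1430615

1.14306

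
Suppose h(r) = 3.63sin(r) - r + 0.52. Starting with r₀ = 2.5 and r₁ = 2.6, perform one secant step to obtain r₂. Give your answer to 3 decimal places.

h(2.5) = 0.19245, h(2.6) = -0.20873
r₂ = 2.60000 − (-0.20873)·(2.60000 − 2.50000) / (-0.20873 − 0.19245) = 2.60000 − (-0.02087)/(-0.40118) = 2.54797

2.548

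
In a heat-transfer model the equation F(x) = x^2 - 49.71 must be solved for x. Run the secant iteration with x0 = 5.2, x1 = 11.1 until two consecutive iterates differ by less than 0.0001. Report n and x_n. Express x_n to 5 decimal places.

n = 6, x_n = 7.05053

F(5.2) = -22.6700000, F(11.1) = 73.5000000
x2 = 11.1000000 − 73.5000000·(5.9000000)/(96.1700000) = 6.5907975;  |Δ| = 4.5092025
F(6.5907975) = -6.2713877
x3 = 6.5907975 − (-6.2713877)·(-4.5092025)/(-79.7713877) = 6.9452975;  |Δ| = 0.3545000
F(6.9452975) = -1.4728420
x4 = 6.9452975 − (-1.4728420)·(0.3545000)/(4.7985457) = 7.0541060;  |Δ| = 0.1088085
F(7.0541060) = 0.0504119
x5 = 7.0541060 − 0.0504119·(0.1088085)/(1.5232539) = 7.0505050;  |Δ| = 0.0036010
F(7.0505050) = -0.0003789
x6 = 7.0505050 − (-0.0003789)·(-0.0036010)/(-0.0507907) = 7.0505319;  |Δ| = 0.0000269
|x6 − x5| = 0.0000269 < 0.0001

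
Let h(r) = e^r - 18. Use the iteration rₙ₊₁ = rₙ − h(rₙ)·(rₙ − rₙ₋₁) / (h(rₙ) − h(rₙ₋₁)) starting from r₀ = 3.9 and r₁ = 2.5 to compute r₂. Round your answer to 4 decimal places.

h(3.9) = 31.402449, h(2.5) = -5.817506
r₂ = 2.500000 − (-5.817506)·(2.500000 − 3.900000) / (-5.817506 − 31.402449) = 2.500000 − (8.144508)/(-37.219955) = 2.718821

2.7188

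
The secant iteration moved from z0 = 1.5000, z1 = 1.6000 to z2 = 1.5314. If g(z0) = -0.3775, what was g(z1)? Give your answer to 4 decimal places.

The secant line through (1.5000, -0.3775) and (1.6000, g(z1)) crosses zero at z2 = 1.5314.
So (1.5000, -0.3775), (1.6000, g(z1)), (1.5314, 0) are collinear:
g(z1) = -0.3775 · (1.6000 − 1.5314) / (1.5000 − 1.5314) = -0.3775 · (0.068600)/(-0.031400) = 0.824729

0.8247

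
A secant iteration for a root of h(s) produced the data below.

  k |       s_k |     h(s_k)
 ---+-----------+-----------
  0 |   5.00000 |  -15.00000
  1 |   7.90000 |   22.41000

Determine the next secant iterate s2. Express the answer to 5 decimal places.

s2 = 7.90000 − 22.41000·(7.90000 − 5.00000) / (22.41000 − (-15.00000))
   = 7.90000 − (64.9890000)/(37.4100000) = 6.1627907

6.16279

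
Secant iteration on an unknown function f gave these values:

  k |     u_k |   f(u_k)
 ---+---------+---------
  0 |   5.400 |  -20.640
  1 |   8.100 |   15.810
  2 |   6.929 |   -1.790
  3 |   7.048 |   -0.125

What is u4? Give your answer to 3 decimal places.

u4 = 7.048 − (-0.125)·(7.048 − 6.929) / (-0.125 − (-1.790))
   = 7.048 − (-0.01487)/(1.66500) = 7.05693

7.057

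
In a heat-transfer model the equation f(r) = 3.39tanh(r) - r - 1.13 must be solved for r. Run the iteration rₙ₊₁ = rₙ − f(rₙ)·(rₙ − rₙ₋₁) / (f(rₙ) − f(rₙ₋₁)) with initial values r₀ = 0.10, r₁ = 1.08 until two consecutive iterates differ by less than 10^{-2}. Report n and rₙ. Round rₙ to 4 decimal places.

n = 6, rₙ = 0.5391

f(0.10) = -0.892125, f(1.08) = 0.478945
r₂ = 1.080000 − 0.478945·(0.980000)/(1.371070) = 0.737665;  |Δ| = 0.342335
f(0.737665) = 0.260347
r₃ = 0.737665 − 0.260347·(-0.342335)/(-0.218598) = 0.329947;  |Δ| = 0.407717
f(0.329947) = -0.380322
r₄ = 0.329947 − (-0.380322)·(-0.407717)/(-0.640669) = 0.571982;  |Δ| = 0.242034
f(0.571982) = 0.050015
r₅ = 0.571982 − 0.050015·(0.242034)/(0.430337) = 0.543852;  |Δ| = 0.028130
f(0.543852) = 0.007243
r₆ = 0.543852 − 0.007243·(-0.028130)/(-0.042772) = 0.539088;  |Δ| = 0.004763
|r₆ − r₅| = 0.004763 < 10^{-2}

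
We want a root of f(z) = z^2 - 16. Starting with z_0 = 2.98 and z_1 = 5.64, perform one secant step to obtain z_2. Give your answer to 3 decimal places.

3.806

f(2.98) = -7.11960, f(5.64) = 15.80960
z_2 = 5.64000 − 15.80960·(5.64000 − 2.98000) / (15.80960 − (-7.11960)) = 5.64000 − (42.05354)/(22.92920) = 3.80594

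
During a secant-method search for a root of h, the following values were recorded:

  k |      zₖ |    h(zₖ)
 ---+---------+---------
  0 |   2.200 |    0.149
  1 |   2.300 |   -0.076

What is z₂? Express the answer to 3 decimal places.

z₂ = 2.300 − (-0.076)·(2.300 − 2.200) / (-0.076 − 0.149)
   = 2.300 − (-0.00760)/(-0.22500) = 2.26622

2.266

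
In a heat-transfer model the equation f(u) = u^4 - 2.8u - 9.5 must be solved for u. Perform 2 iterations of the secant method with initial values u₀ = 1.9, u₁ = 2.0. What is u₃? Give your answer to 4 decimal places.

f(1.9) = -1.787900, f(2.0) = 0.900000
u₂ = 2.000000 − 0.900000·(2.000000 − 1.900000) / (0.900000 − (-1.787900)) = 2.000000 − (0.090000)/(2.687900) = 1.966517
f(1.966517) = -0.051107
u₃ = 1.966517 − (-0.051107)·(1.966517 − 2.000000) / (-0.051107 − 0.900000) = 1.966517 − (0.001711)/(-0.951107) = 1.968316

1.9683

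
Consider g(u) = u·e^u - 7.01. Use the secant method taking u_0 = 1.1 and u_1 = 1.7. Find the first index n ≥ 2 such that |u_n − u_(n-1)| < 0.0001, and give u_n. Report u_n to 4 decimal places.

g(1.1) = -3.705417, g(1.7) = 2.295711
u_2 = 1.700000 − 2.295711·(0.600000)/(6.001128) = 1.470472;  |Δ| = 0.229528
g(1.470472) = -0.611551
u_3 = 1.470472 − (-0.611551)·(-0.229528)/(-2.907262) = 1.518754;  |Δ| = 0.048282
g(1.518754) = -0.074562
u_4 = 1.518754 − (-0.074562)·(0.048282)/(0.536989) = 1.525458;  |Δ| = 0.006704
g(1.525458) = 0.002910
u_5 = 1.525458 − 0.002910·(0.006704)/(0.077472) = 1.525206;  |Δ| = 0.000252
g(1.525206) = -0.000013
u_6 = 1.525206 − (-0.000013)·(-0.000252)/(-0.002923) = 1.525207;  |Δ| = 0.000001
|u_6 − u_5| = 0.000001 < 0.0001

n = 6, u_n = 1.5252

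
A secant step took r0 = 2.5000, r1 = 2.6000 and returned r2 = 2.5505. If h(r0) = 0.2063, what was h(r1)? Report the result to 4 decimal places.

The secant line through (2.5000, 0.2063) and (2.6000, h(r1)) crosses zero at r2 = 2.5505.
So (2.5000, 0.2063), (2.6000, h(r1)), (2.5505, 0) are collinear:
h(r1) = 0.2063 · (2.6000 − 2.5505) / (2.5000 − 2.5505) = 0.2063 · (0.049500)/(-0.050500) = -0.202215

-0.2022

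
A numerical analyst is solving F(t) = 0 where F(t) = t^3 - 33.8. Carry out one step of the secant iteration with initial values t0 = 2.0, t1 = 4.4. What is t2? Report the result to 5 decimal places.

2.80224

F(2.0) = -25.8000000, F(4.4) = 51.3840000
t2 = 4.4000000 − 51.3840000·(4.4000000 − 2.0000000) / (51.3840000 − (-25.8000000)) = 4.4000000 − (123.3216000)/(77.1840000) = 2.8022388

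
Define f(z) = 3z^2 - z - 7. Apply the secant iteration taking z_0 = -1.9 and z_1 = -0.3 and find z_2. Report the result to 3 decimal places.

f(-1.9) = 5.73000, f(-0.3) = -6.43000
z_2 = -0.30000 − (-6.43000)·(-0.30000 − (-1.90000)) / (-6.43000 − 5.73000) = -0.30000 − (-10.28800)/(-12.16000) = -1.14605

-1.146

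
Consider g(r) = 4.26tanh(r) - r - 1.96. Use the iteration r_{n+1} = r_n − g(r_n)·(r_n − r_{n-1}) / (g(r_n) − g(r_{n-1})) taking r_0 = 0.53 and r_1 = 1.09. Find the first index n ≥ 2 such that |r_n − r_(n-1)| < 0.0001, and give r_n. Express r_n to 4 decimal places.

g(0.53) = -0.422277, g(1.09) = 0.344701
r_2 = 1.090000 − 0.344701·(0.560000)/(0.766977) = 0.838320;  |Δ| = 0.251680
g(0.838320) = 0.119432
r_3 = 0.838320 − 0.119432·(-0.251680)/(-0.225269) = 0.704886;  |Δ| = 0.133435
g(0.704886) = -0.077107
r_4 = 0.704886 − (-0.077107)·(-0.133435)/(-0.196539) = 0.757235;  |Δ| = 0.052349
g(0.757235) = 0.006803
r_5 = 0.757235 − 0.006803·(0.052349)/(0.083910) = 0.752991;  |Δ| = 0.004244
g(0.752991) = 0.000331
r_6 = 0.752991 − 0.000331·(-0.004244)/(-0.006472) = 0.752774;  |Δ| = 0.000217
g(0.752774) = -0.000002
r_7 = 0.752774 − (-0.000002)·(-0.000217)/(-0.000332) = 0.752775;  |Δ| = 0.000001
|r_7 − r_6| = 0.000001 < 0.0001

n = 7, r_n = 0.7528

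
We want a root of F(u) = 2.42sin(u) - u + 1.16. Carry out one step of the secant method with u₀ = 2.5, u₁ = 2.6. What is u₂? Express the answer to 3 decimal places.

2.536

F(2.5) = 0.10830, F(2.6) = -0.19249
u₂ = 2.60000 − (-0.19249)·(2.60000 − 2.50000) / (-0.19249 − 0.10830) = 2.60000 − (-0.01925)/(-0.30079) = 2.53601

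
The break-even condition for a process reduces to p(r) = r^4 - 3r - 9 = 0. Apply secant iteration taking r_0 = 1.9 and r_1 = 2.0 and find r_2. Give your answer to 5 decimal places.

p(1.9) = -1.6679000, p(2.0) = 1.0000000
r_2 = 2.0000000 − 1.0000000·(2.0000000 − 1.9000000) / (1.0000000 − (-1.6679000)) = 2.0000000 − (0.1000000)/(2.6679000) = 1.9625173

1.96252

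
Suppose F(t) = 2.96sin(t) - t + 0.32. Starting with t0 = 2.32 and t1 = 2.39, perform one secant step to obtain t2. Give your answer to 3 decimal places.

2.374

F(2.32) = 0.16741, F(2.39) = -0.04890
t2 = 2.39000 − (-0.04890)·(2.39000 − 2.32000) / (-0.04890 − 0.16741) = 2.39000 − (-0.00342)/(-0.21631) = 2.37417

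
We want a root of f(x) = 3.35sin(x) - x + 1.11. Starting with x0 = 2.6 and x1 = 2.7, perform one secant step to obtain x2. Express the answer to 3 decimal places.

f(2.6) = 0.23693, f(2.7) = -0.15828
x2 = 2.70000 − (-0.15828)·(2.70000 − 2.60000) / (-0.15828 − 0.23693) = 2.70000 − (-0.01583)/(-0.39521) = 2.65995

2.660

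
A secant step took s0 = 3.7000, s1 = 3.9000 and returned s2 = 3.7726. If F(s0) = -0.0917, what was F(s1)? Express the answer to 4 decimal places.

The secant line through (3.7000, -0.0917) and (3.9000, F(s1)) crosses zero at s2 = 3.7726.
So (3.7000, -0.0917), (3.9000, F(s1)), (3.7726, 0) are collinear:
F(s1) = -0.0917 · (3.9000 − 3.7726) / (3.7000 − 3.7726) = -0.0917 · (0.127400)/(-0.072600) = 0.160917

0.1609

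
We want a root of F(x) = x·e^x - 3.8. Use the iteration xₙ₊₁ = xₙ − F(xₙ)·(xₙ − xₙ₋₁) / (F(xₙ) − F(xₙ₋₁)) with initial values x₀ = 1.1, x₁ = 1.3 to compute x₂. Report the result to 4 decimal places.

F(1.1) = -0.495417, F(1.3) = 0.970086
x₂ = 1.300000 − 0.970086·(1.300000 − 1.100000) / (0.970086 − (-0.495417)) = 1.300000 − (0.194017)/(1.465503) = 1.167611

1.1676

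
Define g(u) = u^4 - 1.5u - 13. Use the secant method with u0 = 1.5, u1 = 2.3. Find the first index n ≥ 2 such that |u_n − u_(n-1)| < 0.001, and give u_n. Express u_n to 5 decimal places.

g(1.5) = -10.1875000, g(2.3) = 11.5341000
u2 = 2.3000000 − 11.5341000·(0.8000000)/(21.7216000) = 1.8752026;  |Δ| = 0.4247974
g(1.8752026) = -3.4478428
u3 = 1.8752026 − (-3.4478428)·(-0.4247974)/(-14.9819428) = 1.9729626;  |Δ| = 0.0977600
g(1.9729626) = -0.8072547
u4 = 1.9729626 − (-0.8072547)·(0.0977600)/(2.6405881) = 2.0028488;  |Δ| = 0.0298862
g(2.0028488) = 0.0870833
u5 = 2.0028488 − 0.0870833·(0.0298862)/(0.8943381) = 1.9999387;  |Δ| = 0.0029101
g(1.9999387) = -0.0018689
u6 = 1.9999387 − (-0.0018689)·(-0.0029101)/(-0.0889522) = 1.9999999;  |Δ| = 0.0000611
|u6 − u5| = 0.0000611 < 0.001

n = 6, u_n = 2.00000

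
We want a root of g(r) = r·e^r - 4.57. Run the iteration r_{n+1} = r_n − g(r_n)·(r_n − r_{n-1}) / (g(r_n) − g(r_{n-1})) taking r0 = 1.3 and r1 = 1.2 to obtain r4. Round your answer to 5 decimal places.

g(1.3) = 0.2000857, g(1.2) = -0.5858597
r2 = 1.2000000 − (-0.5858597)·(1.2000000 − 1.3000000) / (-0.5858597 − 0.2000857) = 1.2000000 − (0.0585860)/(-0.7859454) = 1.2745420
g(1.2745420) = -0.0108830
r3 = 1.2745420 − (-0.0108830)·(1.2745420 − 1.2000000) / (-0.0108830 − (-0.5858597)) = 1.2745420 − (-0.0008112)/(0.5749767) = 1.2759529
g(1.2759529) = 0.0006081
r4 = 1.2759529 − 0.0006081·(1.2759529 − 1.2745420) / (0.0006081 − (-0.0108830)) = 1.2759529 − (0.0000009)/(0.0114911) = 1.2758783

1.27588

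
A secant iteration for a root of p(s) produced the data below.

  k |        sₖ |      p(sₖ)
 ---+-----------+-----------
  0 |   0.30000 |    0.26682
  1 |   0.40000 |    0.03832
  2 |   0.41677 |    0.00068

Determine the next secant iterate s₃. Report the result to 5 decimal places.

0.41707

s₃ = 0.41677 − 0.00068·(0.41677 − 0.40000) / (0.00068 − 0.03832)
   = 0.41677 − (0.0000114)/(-0.0376400) = 0.4170730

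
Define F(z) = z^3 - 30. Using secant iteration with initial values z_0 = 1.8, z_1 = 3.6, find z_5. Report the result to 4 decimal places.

F(1.8) = -24.168000, F(3.6) = 16.656000
z_2 = 3.600000 − 16.656000·(3.600000 − 1.800000) / (16.656000 − (-24.168000)) = 3.600000 − (29.980800)/(40.824000) = 2.865608
F(2.865608) = -6.468449
z_3 = 2.865608 − (-6.468449)·(2.865608 − 3.600000) / (-6.468449 − 16.656000) = 2.865608 − (4.750374)/(-23.124449) = 3.071035
F(3.071035) = -1.036284
z_4 = 3.071035 − (-1.036284)·(3.071035 − 2.865608) / (-1.036284 − (-6.468449)) = 3.071035 − (-0.212880)/(5.432165) = 3.110224
F(3.110224) = 0.086725
z_5 = 3.110224 − 0.086725·(3.110224 − 3.071035) / (0.086725 − (-1.036284)) = 3.110224 − (0.003399)/(1.123009) = 3.107197

3.1072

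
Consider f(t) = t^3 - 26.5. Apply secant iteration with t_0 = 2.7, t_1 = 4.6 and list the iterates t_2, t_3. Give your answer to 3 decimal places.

2.867, 2.936

f(2.7) = -6.81700, f(4.6) = 70.83600
t_2 = 4.60000 − 70.83600·(4.60000 − 2.70000) / (70.83600 − (-6.81700)) = 4.60000 − (134.58840)/(77.65300) = 2.86680
f(2.86680) = -2.93915
t_3 = 2.86680 − (-2.93915)·(2.86680 − 4.60000) / (-2.93915 − 70.83600) = 2.86680 − (5.09415)/(-73.77515) = 2.93585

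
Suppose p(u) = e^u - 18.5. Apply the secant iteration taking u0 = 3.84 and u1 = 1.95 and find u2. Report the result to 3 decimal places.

p(3.84) = 28.02547, p(1.95) = -11.47131
u2 = 1.95000 − (-11.47131)·(1.95000 − 3.84000) / (-11.47131 − 28.02547) = 1.95000 − (21.68078)/(-39.49679) = 2.49893

2.499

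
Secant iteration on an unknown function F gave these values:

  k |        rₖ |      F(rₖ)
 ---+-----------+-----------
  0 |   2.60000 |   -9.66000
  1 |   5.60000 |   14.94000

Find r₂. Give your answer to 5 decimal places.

3.77805

r₂ = 5.60000 − 14.94000·(5.60000 − 2.60000) / (14.94000 − (-9.66000))
   = 5.60000 − (44.8200000)/(24.6000000) = 3.7780488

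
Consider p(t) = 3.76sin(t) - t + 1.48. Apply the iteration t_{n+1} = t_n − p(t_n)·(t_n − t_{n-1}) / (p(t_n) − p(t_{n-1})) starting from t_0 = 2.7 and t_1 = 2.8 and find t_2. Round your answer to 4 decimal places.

2.7865

p(2.7) = 0.386948, p(2.8) = -0.060445
t_2 = 2.800000 − (-0.060445)·(2.800000 − 2.700000) / (-0.060445 − 0.386948) = 2.800000 − (-0.006044)/(-0.447393) = 2.786490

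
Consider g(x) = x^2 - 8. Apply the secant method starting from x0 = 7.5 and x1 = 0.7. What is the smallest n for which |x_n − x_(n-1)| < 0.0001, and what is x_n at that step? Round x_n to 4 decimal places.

n = 8, x_n = 2.8284

g(7.5) = 48.250000, g(0.7) = -7.510000
x2 = 0.700000 − (-7.510000)·(-6.800000)/(-55.760000) = 1.615854;  |Δ| = 0.915854
g(1.615854) = -5.389017
x3 = 1.615854 − (-5.389017)·(0.915854)/(2.120983) = 3.942865;  |Δ| = 2.327011
g(3.942865) = 7.546182
x4 = 3.942865 − 7.546182·(2.327011)/(12.935199) = 2.585325;  |Δ| = 1.357540
g(2.585325) = -1.316096
x5 = 2.585325 − (-1.316096)·(-1.357540)/(-8.862277) = 2.786927;  |Δ| = 0.201602
g(2.786927) = -0.233039
x6 = 2.786927 − (-0.233039)·(0.201602)/(1.083056) = 2.830305;  |Δ| = 0.043378
g(2.830305) = 0.010627
x7 = 2.830305 − 0.010627·(0.043378)/(0.243666) = 2.828413;  |Δ| = 0.001892
g(2.828413) = -0.000078
x8 = 2.828413 − (-0.000078)·(-0.001892)/(-0.010705) = 2.828427;  |Δ| = 0.000014
|x8 − x7| = 0.000014 < 0.0001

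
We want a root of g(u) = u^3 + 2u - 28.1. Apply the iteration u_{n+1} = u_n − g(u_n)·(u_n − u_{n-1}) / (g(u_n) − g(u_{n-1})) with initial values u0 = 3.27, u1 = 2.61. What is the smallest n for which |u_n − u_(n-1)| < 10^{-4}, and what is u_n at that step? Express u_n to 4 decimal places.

g(3.27) = 13.405783, g(2.61) = -5.100419
u2 = 2.610000 − (-5.100419)·(-0.660000)/(-18.506202) = 2.791900;  |Δ| = 0.181900
g(2.791900) = -0.754164
u3 = 2.791900 − (-0.754164)·(0.181900)/(4.346255) = 2.823463;  |Δ| = 0.031563
g(2.823463) = 0.055419
u4 = 2.823463 − 0.055419·(0.031563)/(0.809583) = 2.821303;  |Δ| = 0.002161
g(2.821303) = -0.000536
u5 = 2.821303 − (-0.000536)·(-0.002161)/(-0.055955) = 2.821323;  |Δ| = 0.000021
|u5 − u4| = 0.000021 < 10^{-4}

n = 5, u_n = 2.8213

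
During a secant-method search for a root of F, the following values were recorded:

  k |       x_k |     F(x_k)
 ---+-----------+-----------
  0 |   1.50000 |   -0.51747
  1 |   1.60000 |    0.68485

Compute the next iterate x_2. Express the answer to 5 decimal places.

x_2 = 1.60000 − 0.68485·(1.60000 − 1.50000) / (0.68485 − (-0.51747))
   = 1.60000 − (0.0684850)/(1.2023200) = 1.5430393

1.54304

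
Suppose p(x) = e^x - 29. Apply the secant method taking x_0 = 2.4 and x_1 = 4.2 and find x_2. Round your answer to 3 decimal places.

2.981

p(2.4) = -17.97682, p(4.2) = 37.68633
x_2 = 4.20000 − 37.68633·(4.20000 − 2.40000) / (37.68633 − (-17.97682)) = 4.20000 − (67.83540)/(55.66315) = 2.98132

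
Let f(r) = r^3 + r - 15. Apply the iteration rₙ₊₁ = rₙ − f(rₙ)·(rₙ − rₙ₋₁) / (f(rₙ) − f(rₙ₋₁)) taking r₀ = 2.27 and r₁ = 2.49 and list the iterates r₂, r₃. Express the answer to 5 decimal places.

2.32737, 2.33096

f(2.27) = -1.0329170, f(2.49) = 2.9282490
r₂ = 2.4900000 − 2.9282490·(2.4900000 − 2.2700000) / (2.9282490 − (-1.0329170)) = 2.4900000 − (0.6442148)/(3.9611660) = 2.3273674
f(2.3273674) = -0.0661238
r₃ = 2.3273674 − (-0.0661238)·(2.3273674 − 2.4900000) / (-0.0661238 − 2.9282490) = 2.3273674 − (0.0107539)/(-2.9943728) = 2.3309588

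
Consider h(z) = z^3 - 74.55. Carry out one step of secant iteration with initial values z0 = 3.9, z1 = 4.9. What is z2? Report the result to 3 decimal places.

4.161

h(3.9) = -15.23100, h(4.9) = 43.09900
z2 = 4.90000 − 43.09900·(4.90000 − 3.90000) / (43.09900 − (-15.23100)) = 4.90000 − (43.09900)/(58.33000) = 4.16112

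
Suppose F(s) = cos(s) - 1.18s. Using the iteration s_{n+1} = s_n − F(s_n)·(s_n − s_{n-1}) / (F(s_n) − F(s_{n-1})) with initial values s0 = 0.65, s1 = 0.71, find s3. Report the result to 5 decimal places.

F(0.65) = 0.0290838, F(0.71) = -0.0794381
s2 = 0.7100000 − (-0.0794381)·(0.7100000 − 0.6500000) / (-0.0794381 − 0.0290838) = 0.7100000 − (-0.0047663)/(-0.1085219) = 0.6660800
F(0.6660800) = 0.0002756
s3 = 0.6660800 − 0.0002756·(0.6660800 − 0.7100000) / (0.0002756 − (-0.0794381)) = 0.6660800 − (-0.0000121)/(0.0797137) = 0.6662318

0.66623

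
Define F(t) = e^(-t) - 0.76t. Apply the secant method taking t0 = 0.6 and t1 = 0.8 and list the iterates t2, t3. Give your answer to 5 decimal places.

F(0.6) = 0.0928116, F(0.8) = -0.1586710
t2 = 0.8000000 − (-0.1586710)·(0.8000000 − 0.6000000) / (-0.1586710 − 0.0928116) = 0.8000000 − (-0.0317342)/(-0.2514827) = 0.6738116
F(0.6738116) = -0.0023349
t3 = 0.6738116 − (-0.0023349)·(0.6738116 − 0.8000000) / (-0.0023349 − (-0.1586710)) = 0.6738116 − (0.0002946)/(0.1563361) = 0.6719269

0.67381, 0.67193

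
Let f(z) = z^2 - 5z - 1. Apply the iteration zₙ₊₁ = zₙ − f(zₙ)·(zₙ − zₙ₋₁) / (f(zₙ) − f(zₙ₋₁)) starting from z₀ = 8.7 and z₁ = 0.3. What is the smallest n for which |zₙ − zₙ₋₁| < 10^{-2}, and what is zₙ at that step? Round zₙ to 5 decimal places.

n = 6, zₙ = -0.19259

f(8.7) = 31.1900000, f(0.3) = -2.4100000
z₂ = 0.3000000 − (-2.4100000)·(-8.4000000)/(-33.6000000) = 0.9025000;  |Δ| = 0.6025000
f(0.9025000) = -4.6979938
z₃ = 0.9025000 − (-4.6979938)·(0.6025000)/(-2.2879938) = -0.3346280;  |Δ| = 1.2371280
f(-0.3346280) = 0.7851162
z₄ = -0.3346280 − 0.7851162·(-1.2371280)/(5.4831099) = -0.1574860;  |Δ| = 0.1771420
f(-0.1574860) = -0.1877681
z₅ = -0.1574860 − (-0.1877681)·(0.1771420)/(-0.9728842) = -0.1916747;  |Δ| = 0.0341887
f(-0.1916747) = -0.0048874
z₆ = -0.1916747 − (-0.0048874)·(-0.0341887)/(0.1828807) = -0.1925884;  |Δ| = 0.0009137
|z₆ − z₅| = 0.0009137 < 10^{-2}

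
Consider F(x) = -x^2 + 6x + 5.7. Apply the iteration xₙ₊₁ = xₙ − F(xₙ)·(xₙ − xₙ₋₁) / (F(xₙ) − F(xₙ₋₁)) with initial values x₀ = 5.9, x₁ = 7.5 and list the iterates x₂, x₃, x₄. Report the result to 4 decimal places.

F(5.9) = 6.290000, F(7.5) = -5.550000
x₂ = 7.500000 − (-5.550000)·(7.500000 − 5.900000) / (-5.550000 − 6.290000) = 7.500000 − (-8.880000)/(-11.840000) = 6.750000
F(6.750000) = 0.637500
x₃ = 6.750000 − 0.637500·(6.750000 − 7.500000) / (0.637500 − (-5.550000)) = 6.750000 − (-0.478125)/(6.187500) = 6.827273
F(6.827273) = 0.051983
x₄ = 6.827273 − 0.051983·(6.827273 − 6.750000) / (0.051983 − 0.637500) = 6.827273 − (0.004017)/(-0.585517) = 6.834133

6.7500, 6.8273, 6.8341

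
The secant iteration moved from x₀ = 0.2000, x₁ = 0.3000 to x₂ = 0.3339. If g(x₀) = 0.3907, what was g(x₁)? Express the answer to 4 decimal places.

The secant line through (0.2000, 0.3907) and (0.3000, g(x₁)) crosses zero at x₂ = 0.3339.
So (0.2000, 0.3907), (0.3000, g(x₁)), (0.3339, 0) are collinear:
g(x₁) = 0.3907 · (0.3000 − 0.3339) / (0.2000 − 0.3339) = 0.3907 · (-0.033900)/(-0.133900) = 0.098915

0.0989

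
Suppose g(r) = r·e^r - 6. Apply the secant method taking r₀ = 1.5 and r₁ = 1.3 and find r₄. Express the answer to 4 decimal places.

1.4324

g(1.5) = 0.722534, g(1.3) = -1.229914
r₂ = 1.300000 − (-1.229914)·(1.300000 − 1.500000) / (-1.229914 − 0.722534) = 1.300000 − (0.245983)/(-1.952448) = 1.425987
g(1.425987) = -0.065095
r₃ = 1.425987 − (-0.065095)·(1.425987 − 1.300000) / (-0.065095 − (-1.229914)) = 1.425987 − (-0.008201)/(1.164819) = 1.433028
g(1.433028) = 0.006348
r₄ = 1.433028 − 0.006348·(1.433028 − 1.425987) / (0.006348 − (-0.065095)) = 1.433028 − (0.000045)/(0.071443) = 1.432402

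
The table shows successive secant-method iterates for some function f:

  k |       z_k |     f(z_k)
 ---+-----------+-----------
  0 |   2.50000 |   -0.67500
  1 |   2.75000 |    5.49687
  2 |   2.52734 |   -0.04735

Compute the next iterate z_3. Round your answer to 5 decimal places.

2.52924

z_3 = 2.52734 − (-0.04735)·(2.52734 − 2.75000) / (-0.04735 − 5.49687)
   = 2.52734 − (0.0105430)/(-5.5442200) = 2.5292416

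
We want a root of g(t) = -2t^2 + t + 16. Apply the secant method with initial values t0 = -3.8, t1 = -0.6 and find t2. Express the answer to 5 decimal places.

-2.09796

g(-3.8) = -16.6800000, g(-0.6) = 14.6800000
t2 = -0.6000000 − 14.6800000·(-0.6000000 − (-3.8000000)) / (14.6800000 − (-16.6800000)) = -0.6000000 − (46.9760000)/(31.3600000) = -2.0979592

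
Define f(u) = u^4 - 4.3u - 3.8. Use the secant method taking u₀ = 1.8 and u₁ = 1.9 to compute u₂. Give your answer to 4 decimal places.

f(1.8) = -1.042400, f(1.9) = 1.062100
u₂ = 1.900000 − 1.062100·(1.900000 − 1.800000) / (1.062100 − (-1.042400)) = 1.900000 − (0.106210)/(2.104500) = 1.849532

1.8495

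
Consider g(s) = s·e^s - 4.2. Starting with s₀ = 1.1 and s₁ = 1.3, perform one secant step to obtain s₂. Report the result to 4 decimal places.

1.2222

g(1.1) = -0.895417, g(1.3) = 0.570086
s₂ = 1.300000 − 0.570086·(1.300000 − 1.100000) / (0.570086 − (-0.895417)) = 1.300000 − (0.114017)/(1.465503) = 1.222199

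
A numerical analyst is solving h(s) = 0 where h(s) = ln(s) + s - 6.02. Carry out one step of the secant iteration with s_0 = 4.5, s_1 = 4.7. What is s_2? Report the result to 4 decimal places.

4.5131

h(4.5) = -0.015923, h(4.7) = 0.227563
s_2 = 4.700000 − 0.227563·(4.700000 − 4.500000) / (0.227563 − (-0.015923)) = 4.700000 − (0.045513)/(0.243485) = 4.513079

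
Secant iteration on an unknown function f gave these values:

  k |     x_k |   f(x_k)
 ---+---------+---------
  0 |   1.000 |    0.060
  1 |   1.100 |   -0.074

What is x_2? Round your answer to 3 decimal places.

1.045

x_2 = 1.100 − (-0.074)·(1.100 − 1.000) / (-0.074 − 0.060)
   = 1.100 − (-0.00740)/(-0.13400) = 1.04478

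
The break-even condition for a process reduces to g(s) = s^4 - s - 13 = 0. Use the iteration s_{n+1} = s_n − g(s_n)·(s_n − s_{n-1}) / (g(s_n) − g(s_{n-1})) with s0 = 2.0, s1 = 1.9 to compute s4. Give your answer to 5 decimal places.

g(2.0) = 1.0000000, g(1.9) = -1.8679000
s2 = 1.9000000 − (-1.8679000)·(1.9000000 − 2.0000000) / (-1.8679000 − 1.0000000) = 1.9000000 − (0.1867900)/(-2.8679000) = 1.9651313
g(1.9651313) = -0.0520881
s3 = 1.9651313 − (-0.0520881)·(1.9651313 − 1.9000000) / (-0.0520881 − (-1.8679000)) = 1.9651313 − (-0.0033926)/(1.8158119) = 1.9669996
g(1.9669996) = 0.0028387
s4 = 1.9669996 − 0.0028387·(1.9669996 − 1.9651313) / (0.0028387 − (-0.0520881)) = 1.9669996 − (0.0000053)/(0.0549268) = 1.9669031

1.96690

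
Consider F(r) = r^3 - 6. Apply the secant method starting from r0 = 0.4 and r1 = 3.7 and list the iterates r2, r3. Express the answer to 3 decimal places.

0.787, 1.107

F(0.4) = -5.93600, F(3.7) = 44.65300
r2 = 3.70000 − 44.65300·(3.70000 − 0.40000) / (44.65300 − (-5.93600)) = 3.70000 − (147.35490)/(50.58900) = 0.78721
F(0.78721) = -5.51216
r3 = 0.78721 − (-5.51216)·(0.78721 − 3.70000) / (-5.51216 − 44.65300) = 0.78721 − (16.05573)/(-50.16516) = 1.10727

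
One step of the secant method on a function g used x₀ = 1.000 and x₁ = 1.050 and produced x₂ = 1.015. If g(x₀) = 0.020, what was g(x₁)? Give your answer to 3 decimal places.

The secant line through (1.000, 0.020) and (1.050, g(x₁)) crosses zero at x₂ = 1.015.
So (1.000, 0.020), (1.050, g(x₁)), (1.015, 0) are collinear:
g(x₁) = 0.020 · (1.050 − 1.015) / (1.000 − 1.015) = 0.020 · (0.03500)/(-0.01500) = -0.04667

-0.047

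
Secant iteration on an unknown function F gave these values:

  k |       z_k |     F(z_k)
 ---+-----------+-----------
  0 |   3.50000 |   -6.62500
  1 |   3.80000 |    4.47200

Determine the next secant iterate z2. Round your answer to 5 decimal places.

3.67910

z2 = 3.80000 − 4.47200·(3.80000 − 3.50000) / (4.47200 − (-6.62500))
   = 3.80000 − (1.3416000)/(11.0970000) = 3.6791025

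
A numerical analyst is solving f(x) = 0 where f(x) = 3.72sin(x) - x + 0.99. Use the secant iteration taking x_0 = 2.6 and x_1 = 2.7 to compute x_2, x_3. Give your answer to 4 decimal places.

2.6719, 2.6723

f(2.6) = 0.307665, f(2.7) = -0.120147
x_2 = 2.700000 − (-0.120147)·(2.700000 − 2.600000) / (-0.120147 − 0.307665) = 2.700000 − (-0.012015)/(-0.427812) = 2.671916
f(2.671916) = 0.001749
x_3 = 2.671916 − 0.001749·(2.671916 − 2.700000) / (0.001749 − (-0.120147)) = 2.671916 − (-0.000049)/(0.121895) = 2.672319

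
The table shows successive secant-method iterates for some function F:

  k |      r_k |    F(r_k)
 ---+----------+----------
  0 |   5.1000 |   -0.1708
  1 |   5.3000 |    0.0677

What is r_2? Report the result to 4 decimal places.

r_2 = 5.3000 − 0.0677·(5.3000 − 5.1000) / (0.0677 − (-0.1708))
   = 5.3000 − (0.013540)/(0.238500) = 5.243229

5.2432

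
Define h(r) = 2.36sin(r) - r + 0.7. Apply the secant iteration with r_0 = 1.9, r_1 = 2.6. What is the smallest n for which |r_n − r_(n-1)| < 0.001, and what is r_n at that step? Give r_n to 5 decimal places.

n = 5, r_n = 2.36090

h(1.9) = 1.0332682, h(2.6) = -0.6834168
r_2 = 2.6000000 − (-0.6834168)·(0.7000000)/(-1.7166850) = 2.3213282;  |Δ| = 0.2786718
h(2.3213282) = 0.1046017
r_3 = 2.3213282 − 0.1046017·(-0.2786718)/(0.7880185) = 2.3583191;  |Δ| = 0.0369910
h(2.3583191) = 0.0069036
r_4 = 2.3583191 − 0.0069036·(0.0369910)/(-0.0976982) = 2.3609330;  |Δ| = 0.0026139
h(2.3609330) = -0.0000872
r_5 = 2.3609330 − (-0.0000872)·(0.0026139)/(-0.0069907) = 2.3609004;  |Δ| = 0.0000326
|r_5 − r_4| = 0.0000326 < 0.001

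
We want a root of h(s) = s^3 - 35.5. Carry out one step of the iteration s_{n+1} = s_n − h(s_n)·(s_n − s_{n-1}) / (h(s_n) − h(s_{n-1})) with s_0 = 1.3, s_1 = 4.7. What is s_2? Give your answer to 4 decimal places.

2.4142

h(1.3) = -33.303000, h(4.7) = 68.323000
s_2 = 4.700000 − 68.323000·(4.700000 − 1.300000) / (68.323000 − (-33.303000)) = 4.700000 − (232.298200)/(101.626000) = 2.414185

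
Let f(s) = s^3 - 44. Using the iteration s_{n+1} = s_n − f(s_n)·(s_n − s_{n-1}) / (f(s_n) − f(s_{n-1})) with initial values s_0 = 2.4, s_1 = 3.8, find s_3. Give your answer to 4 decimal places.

f(2.4) = -30.176000, f(3.8) = 10.872000
s_2 = 3.800000 − 10.872000·(3.800000 − 2.400000) / (10.872000 − (-30.176000)) = 3.800000 − (15.220800)/(41.048000) = 3.429195
f(3.429195) = -3.674795
s_3 = 3.429195 − (-3.674795)·(3.429195 − 3.800000) / (-3.674795 − 10.872000) = 3.429195 − (1.362632)/(-14.546795) = 3.522867

3.5229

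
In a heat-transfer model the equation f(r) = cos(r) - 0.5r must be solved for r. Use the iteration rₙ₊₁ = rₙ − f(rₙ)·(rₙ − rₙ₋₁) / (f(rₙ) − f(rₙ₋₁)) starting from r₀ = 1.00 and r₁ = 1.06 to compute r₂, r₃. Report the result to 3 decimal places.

f(1.00) = 0.04030, f(1.06) = -0.04113
r₂ = 1.06000 − (-0.04113)·(1.06000 − 1.00000) / (-0.04113 − 0.04030) = 1.06000 − (-0.00247)/(-0.08143) = 1.02970
f(1.02970) = 0.00023
r₃ = 1.02970 − 0.00023·(1.02970 − 1.06000) / (0.00023 − (-0.04113)) = 1.02970 − (-0.00001)/(0.04136) = 1.02987

1.030, 1.030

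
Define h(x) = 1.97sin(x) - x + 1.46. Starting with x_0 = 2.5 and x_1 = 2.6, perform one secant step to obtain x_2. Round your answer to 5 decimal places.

h(2.5) = 0.1389901, h(2.6) = -0.1244623
x_2 = 2.6000000 − (-0.1244623)·(2.6000000 − 2.5000000) / (-0.1244623 − 0.1389901) = 2.6000000 − (-0.0124462)/(-0.2634524) = 2.5527572

2.55276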